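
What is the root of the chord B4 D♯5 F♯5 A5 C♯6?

The distinct letter names are B, D#, F#, A, C#. Arranged as a stack of thirds they read B–D#–F#–A–C#, so B is the root (a B dominant ninth chord).

B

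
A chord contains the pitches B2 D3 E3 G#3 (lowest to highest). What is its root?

E

The distinct letter names are B, D, E, G#. Arranged as a stack of thirds they read E–G#–B–D, so E is the root (an E dominant seventh chord).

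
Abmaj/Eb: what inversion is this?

Abmaj/Eb means Ab major with Eb in the bass. Eb is the fifth of Ab major (Ab–C–Eb), so this is second inversion.

second inversion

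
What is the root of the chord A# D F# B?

A#, D, F#, B are the tones of a B minor-major seventh chord (B–D–F#–A#), making B the root.

B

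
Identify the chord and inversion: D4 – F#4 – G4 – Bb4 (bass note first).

Reducing to letter names: D, F#, G, Bb. These stack in thirds as G–Bb–D–F# — a G minor-major seventh chord.
With the fifth (D) in the bass, the chord is in second inversion (figured bass 4/3).

G minor-major seventh, second inversion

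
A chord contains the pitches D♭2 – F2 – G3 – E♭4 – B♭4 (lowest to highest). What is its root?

Eb

Db, F, G, Eb, Bb are the tones of an Eb dominant ninth chord (Eb–G–Bb–Db–F), making Eb the root.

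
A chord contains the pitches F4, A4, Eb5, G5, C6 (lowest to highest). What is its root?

F

F, A, Eb, G, C are the tones of an F dominant ninth chord (F–A–C–Eb–G), making F the root.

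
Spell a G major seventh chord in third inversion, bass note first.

G major seventh is G–B–D–F#. Third inversion puts the seventh (F#) in the bass, with the remaining tones above: F#, G, B, D.

F#, G, B, D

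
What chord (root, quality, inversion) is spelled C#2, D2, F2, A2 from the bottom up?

Reducing to letter names: C#, D, F, A. These stack in thirds as D–F–A–C# — a D minor-major seventh chord.
With the seventh (C#) in the bass, the chord is in third inversion (figured bass 4/2).

D minor-major seventh, third inversion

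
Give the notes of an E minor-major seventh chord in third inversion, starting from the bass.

The chord tones are E–G–B–D#. With the seventh (D#) lowest for third inversion: D#, E, G, B.

D#, E, G, B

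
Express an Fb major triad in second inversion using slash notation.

Second inversion of Fb major has the fifth (Cb) in the bass. As a slash chord: FbM/Cb.

FbM/Cb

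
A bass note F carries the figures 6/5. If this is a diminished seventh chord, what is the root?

D

The figures 6/5 mean the third of the chord is in the bass. If F is the third of a diminished seventh chord, the root is D (chord tones D–F–Ab–Cb).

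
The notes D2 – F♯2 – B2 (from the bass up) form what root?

B

Reordering D, F#, B into stacked thirds gives B–D–F#; the bottom of that stack, B, is the root.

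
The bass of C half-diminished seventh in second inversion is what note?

Gb

The fifth of C half-diminished seventh (C–Eb–Gb–Bb) is Gb; that is the bass in second inversion.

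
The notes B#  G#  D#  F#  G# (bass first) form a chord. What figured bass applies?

6/5

The notes B#, G#, D#, F# stack in thirds as G#–B#–D#–F# — a G# dominant seventh chord. The bass B# is the third, so this is first inversion: figured 6/5.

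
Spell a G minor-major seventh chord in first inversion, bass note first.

Bb, D, F#, G

G minor-major seventh is G–Bb–D–F#. First inversion puts the third (Bb) in the bass, with the remaining tones above: Bb, D, F#, G.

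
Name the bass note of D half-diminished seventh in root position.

D

In root position the root is lowest. For D half-diminished seventh (D–F–Ab–C) that is D.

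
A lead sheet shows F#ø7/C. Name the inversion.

second inversion

F#ø7/C means F# half-diminished seventh with C in the bass. C is the fifth of F# half-diminished seventh (F#–A–C–E), so this is second inversion.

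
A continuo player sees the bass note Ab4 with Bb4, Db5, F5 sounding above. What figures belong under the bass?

The notes Ab, Bb, Db, F stack in thirds as Bb–Db–F–Ab — a Bb minor seventh chord. The bass Ab is the seventh, so this is third inversion: figured 4/2.

4/2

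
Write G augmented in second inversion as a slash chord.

Second inversion of G augmented has the fifth (D#) in the bass. As a slash chord: Gaug/D#.

Gaug/D#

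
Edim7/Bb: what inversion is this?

second inversion

Edim7/Bb means E diminished seventh with Bb in the bass. Bb is the fifth of E diminished seventh (E–G–Bb–Db), so this is second inversion.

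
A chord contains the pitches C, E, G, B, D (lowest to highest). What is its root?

C

Reordering C, E, G, B, D into stacked thirds gives C–E–G–B–D; the bottom of that stack, C, is the root.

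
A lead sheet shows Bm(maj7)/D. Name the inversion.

first inversion

Bm(maj7)/D means B minor-major seventh with D in the bass. D is the third of B minor-major seventh (B–D–F#–A#), so this is first inversion.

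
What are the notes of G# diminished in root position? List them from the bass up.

G#, B, D

Spelling G# diminished: G#–B–D. In root position the root is bass, giving G#, B, D from the bottom.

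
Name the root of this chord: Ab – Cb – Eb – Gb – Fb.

Ab, Cb, Eb, Gb, Fb are the tones of an Fb major ninth chord (Fb–Ab–Cb–Eb–Gb), making Fb the root.

Fb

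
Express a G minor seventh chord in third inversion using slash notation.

Gm7/F

Third inversion of G minor seventh has the seventh (F) in the bass. As a slash chord: Gm7/F.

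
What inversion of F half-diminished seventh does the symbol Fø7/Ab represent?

Fø7/Ab means F half-diminished seventh with Ab in the bass. Ab is the third of F half-diminished seventh (F–Ab–Cb–Eb), so this is first inversion.

first inversion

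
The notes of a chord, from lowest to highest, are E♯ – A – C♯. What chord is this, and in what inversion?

The pitch classes E#, A, C# arrange in thirds as A–C#–E#: an A augmented triad.
The lowest note is E#, the fifth of the chord, so this is second inversion (figured bass 6/4).

A augmented, second inversion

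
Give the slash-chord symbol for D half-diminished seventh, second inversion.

Dø7/Ab

Second inversion of D half-diminished seventh has the fifth (Ab) in the bass. As a slash chord: Dø7/Ab.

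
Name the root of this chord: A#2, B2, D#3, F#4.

Reordering A#, B, D#, F# into stacked thirds gives B–D#–F#–A#; the bottom of that stack, B, is the root.

B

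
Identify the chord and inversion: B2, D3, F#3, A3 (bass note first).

The pitch classes B, D, F#, A arrange in thirds as B–D–F#–A: a B minor seventh chord.
B is the root of B minor seventh; root in the bass means root position (figured bass 7).

B minor seventh, root position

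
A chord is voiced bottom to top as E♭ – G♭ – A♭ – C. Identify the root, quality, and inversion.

The distinct note names are Eb, Gb, Ab, C. Stacked in thirds they read Ab–C–Eb–Gb, which is a dominant seventh chord on Ab.
The lowest note is Eb, the fifth of the chord, so this is second inversion (figured bass 4/3).

Ab dominant seventh, second inversion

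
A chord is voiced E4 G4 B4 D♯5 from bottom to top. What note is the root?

E

Reordering E, G, B, D# into stacked thirds gives E–G–B–D#; the bottom of that stack, E, is the root.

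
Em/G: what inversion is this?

Em/G means E minor with G in the bass. G is the third of E minor (E–G–B), so this is first inversion.

first inversion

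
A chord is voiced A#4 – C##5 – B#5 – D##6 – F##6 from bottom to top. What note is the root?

B#

The distinct letter names are A#, C##, B#, D##, F##. Arranged as a stack of thirds they read B#–D##–F##–A#–C##, so B# is the root (a B# dominant ninth chord).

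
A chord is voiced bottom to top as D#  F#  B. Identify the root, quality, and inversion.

The distinct note names are D#, F#, B. Stacked in thirds they read B–D#–F#, which is a major triad on B.
With the third (D#) in the bass, the chord is in first inversion (figured bass 6).

B major, first inversion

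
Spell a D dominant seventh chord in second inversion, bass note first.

A, C, D, F#

The chord tones are D–F#–A–C. With the fifth (A) lowest for second inversion: A, C, D, F#.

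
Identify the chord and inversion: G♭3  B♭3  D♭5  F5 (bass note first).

Gb major seventh, root position

The distinct note names are Gb, Bb, Db, F. Stacked in thirds they read Gb–Bb–Db–F, which is a major seventh chord on Gb.
With the root (Gb) in the bass, the chord is in root position (figured bass 7).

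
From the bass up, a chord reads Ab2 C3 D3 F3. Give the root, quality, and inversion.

D half-diminished seventh, second inversion

The distinct note names are Ab, C, D, F. Stacked in thirds they read D–F–Ab–C, which is a half-diminished seventh chord on D.
With the fifth (Ab) in the bass, the chord is in second inversion (figured bass 4/3).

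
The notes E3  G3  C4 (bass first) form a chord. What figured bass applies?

6

The notes E, G, C stack in thirds as C–E–G — a C major triad. The bass E is the third, so this is first inversion: figured 6.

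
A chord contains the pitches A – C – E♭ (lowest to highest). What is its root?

A

The distinct letter names are A, C, Eb. Arranged as a stack of thirds they read A–C–Eb, so A is the root (an A diminished triad).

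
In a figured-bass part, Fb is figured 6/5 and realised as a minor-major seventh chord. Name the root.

The figures 6/5 mean the third of the chord is in the bass. If Fb is the third of a minor-major seventh chord, the root is Db (chord tones Db–Fb–Ab–C).

Db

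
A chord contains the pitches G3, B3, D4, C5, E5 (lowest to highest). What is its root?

G, B, D, C, E are the tones of a C major ninth chord (C–E–G–B–D), making C the root.

C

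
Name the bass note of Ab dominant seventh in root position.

The root of Ab dominant seventh (Ab–C–Eb–Gb) is Ab; that is the bass in root position.

Ab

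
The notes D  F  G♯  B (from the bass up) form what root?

The distinct letter names are D, F, G#, B. Arranged as a stack of thirds they read G#–B–D–F, so G# is the root (a G# diminished seventh chord).

G#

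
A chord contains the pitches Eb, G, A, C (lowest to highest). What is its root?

A

Eb, G, A, C are the tones of an A half-diminished seventh chord (A–C–Eb–G), making A the root.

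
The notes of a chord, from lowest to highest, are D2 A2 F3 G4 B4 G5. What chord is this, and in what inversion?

The distinct note names are D, A, F, G, B. Stacked in thirds they read G–B–D–F–A, which is a dominant ninth chord on G.
With the fifth (D) in the bass, the chord is in second inversion.

G dominant ninth, second inversion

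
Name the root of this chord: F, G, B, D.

G

Reordering F, G, B, D into stacked thirds gives G–B–D–F; the bottom of that stack, G, is the root.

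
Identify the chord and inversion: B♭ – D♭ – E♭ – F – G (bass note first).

Eb dominant ninth, second inversion

Reducing to letter names: Bb, Db, Eb, F, G. These stack in thirds as Eb–G–Bb–Db–F — an Eb dominant ninth chord.
Bb is the fifth of Eb dominant ninth; fifth in the bass means second inversion.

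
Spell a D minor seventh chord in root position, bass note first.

The chord tones are D–F–A–C. With the root (D) lowest for root position: D, F, A, C.

D, F, A, C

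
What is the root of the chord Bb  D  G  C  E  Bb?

Reordering Bb, D, G, C, E into stacked thirds gives C–E–G–Bb–D; the bottom of that stack, C, is the root.

C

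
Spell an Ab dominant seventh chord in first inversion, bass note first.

C, Eb, Gb, Ab

Spelling Ab dominant seventh: Ab–C–Eb–Gb. In first inversion the third is bass, giving C, Eb, Gb, Ab from the bottom.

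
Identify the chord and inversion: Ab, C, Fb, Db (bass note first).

The distinct note names are Ab, C, Fb, Db. Stacked in thirds they read Db–Fb–Ab–C, which is a minor-major seventh chord on Db.
With the fifth (Ab) in the bass, the chord is in second inversion (figured bass 4/3).

Db minor-major seventh, second inversion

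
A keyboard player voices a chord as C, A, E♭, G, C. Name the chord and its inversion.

Reducing to letter names: C, A, Eb, G. These stack in thirds as A–C–Eb–G — an A half-diminished seventh chord.
With the third (C) in the bass, the chord is in first inversion (figured bass 6/5).

A half-diminished seventh, first inversion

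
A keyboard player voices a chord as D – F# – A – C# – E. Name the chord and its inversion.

Reducing to letter names: D, F#, A, C#, E. These stack in thirds as D–F#–A–C#–E — a D major ninth chord.
The lowest note is D, the root of the chord, so this is root position.

D major ninth, root position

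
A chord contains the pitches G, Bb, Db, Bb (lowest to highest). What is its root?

The distinct letter names are G, Bb, Db. Arranged as a stack of thirds they read G–Bb–Db, so G is the root (a G diminished triad).

G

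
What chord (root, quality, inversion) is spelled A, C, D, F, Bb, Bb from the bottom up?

Bb major ninth, third inversion

Reducing to letter names: A, C, D, F, Bb. These stack in thirds as Bb–D–F–A–C — a Bb major ninth chord.
The lowest note is A, the seventh of the chord, so this is third inversion.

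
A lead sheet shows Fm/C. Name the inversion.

Fm/C means F minor with C in the bass. C is the fifth of F minor (F–Ab–C), so this is second inversion.

second inversion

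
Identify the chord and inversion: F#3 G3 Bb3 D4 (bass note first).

G minor-major seventh, third inversion

Reducing to letter names: F#, G, Bb, D. These stack in thirds as G–Bb–D–F# — a G minor-major seventh chord.
The lowest note is F#, the seventh of the chord, so this is third inversion (figured bass 4/2).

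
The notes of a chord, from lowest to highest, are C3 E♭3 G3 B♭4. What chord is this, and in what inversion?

C minor seventh, root position

Reducing to letter names: C, Eb, G, Bb. These stack in thirds as C–Eb–G–Bb — a C minor seventh chord.
The lowest note is C, the root of the chord, so this is root position (figured bass 7).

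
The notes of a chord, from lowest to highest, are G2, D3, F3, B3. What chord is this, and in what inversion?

G dominant seventh, root position

The distinct note names are G, D, F, B. Stacked in thirds they read G–B–D–F, which is a dominant seventh chord on G.
The lowest note is G, the root of the chord, so this is root position (figured bass 7).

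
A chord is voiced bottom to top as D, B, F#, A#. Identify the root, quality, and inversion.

Reducing to letter names: D, B, F#, A#. These stack in thirds as B–D–F#–A# — a B minor-major seventh chord.
With the third (D) in the bass, the chord is in first inversion (figured bass 6/5).

B minor-major seventh, first inversion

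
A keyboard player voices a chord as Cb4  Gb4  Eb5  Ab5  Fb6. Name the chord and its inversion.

The pitch classes Cb, Gb, Eb, Ab, Fb arrange in thirds as Fb–Ab–Cb–Eb–Gb: an Fb major ninth chord.
With the fifth (Cb) in the bass, the chord is in second inversion.

Fb major ninth, second inversion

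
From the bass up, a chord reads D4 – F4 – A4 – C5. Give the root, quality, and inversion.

D minor seventh, root position

The distinct note names are D, F, A, C. Stacked in thirds they read D–F–A–C, which is a minor seventh chord on D.
With the root (D) in the bass, the chord is in root position (figured bass 7).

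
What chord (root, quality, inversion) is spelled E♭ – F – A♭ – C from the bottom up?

Reducing to letter names: Eb, F, Ab, C. These stack in thirds as F–Ab–C–Eb — an F minor seventh chord.
With the seventh (Eb) in the bass, the chord is in third inversion (figured bass 4/2).

F minor seventh, third inversion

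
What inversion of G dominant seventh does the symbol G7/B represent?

first inversion

G7/B means G dominant seventh with B in the bass. B is the third of G dominant seventh (G–B–D–F), so this is first inversion.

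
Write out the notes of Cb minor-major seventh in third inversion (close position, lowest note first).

Spelling Cb minor-major seventh: Cb–Ebb–Gb–Bb. In third inversion the seventh is bass, giving Bb, Cb, Ebb, Gb from the bottom.

Bb, Cb, Ebb, Gb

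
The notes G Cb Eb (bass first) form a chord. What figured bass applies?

6/4

The notes G, Cb, Eb stack in thirds as Cb–Eb–G — a Cb augmented triad. The bass G is the fifth, so this is second inversion: figured 6/4.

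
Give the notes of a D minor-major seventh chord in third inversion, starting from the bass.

The chord tones are D–F–A–C#. With the seventh (C#) lowest for third inversion: C#, D, F, A.

C#, D, F, A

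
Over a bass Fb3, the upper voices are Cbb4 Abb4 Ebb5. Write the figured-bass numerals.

7

The notes Fb, Cbb, Abb, Ebb stack in thirds as Fb–Abb–Cbb–Ebb — an Fb half-diminished seventh chord. The bass Fb is the root, so this is root position: figured 7.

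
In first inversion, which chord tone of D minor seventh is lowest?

The third of D minor seventh (D–F–A–C) is F; that is the bass in first inversion.

F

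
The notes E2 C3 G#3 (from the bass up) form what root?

The distinct letter names are E, C, G#. Arranged as a stack of thirds they read C–E–G#, so C is the root (a C augmented triad).

C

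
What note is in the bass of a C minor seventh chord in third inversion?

Bb

The seventh of C minor seventh (C–Eb–G–Bb) is Bb; that is the bass in third inversion.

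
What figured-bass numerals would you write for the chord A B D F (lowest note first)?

4/2

The notes A, B, D, F stack in thirds as B–D–F–A — a B half-diminished seventh chord. The bass A is the seventh, so this is third inversion: figured 4/2.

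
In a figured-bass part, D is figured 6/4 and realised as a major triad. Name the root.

The figures 6/4 mean the fifth of the chord is in the bass. If D is the fifth of a major triad, the root is G (chord tones G–B–D).

G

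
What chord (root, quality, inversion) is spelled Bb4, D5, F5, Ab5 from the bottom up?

Reducing to letter names: Bb, D, F, Ab. These stack in thirds as Bb–D–F–Ab — a Bb dominant seventh chord.
Bb is the root of Bb dominant seventh; root in the bass means root position (figured bass 7).

Bb dominant seventh, root position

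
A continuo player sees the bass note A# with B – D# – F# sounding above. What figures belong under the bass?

The notes A#, B, D#, F# stack in thirds as B–D#–F#–A# — a B major seventh chord. The bass A# is the seventh, so this is third inversion: figured 4/2.

4/2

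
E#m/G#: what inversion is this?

E#m/G# means E# minor with G# in the bass. G# is the third of E# minor (E#–G#–B#), so this is first inversion.

first inversion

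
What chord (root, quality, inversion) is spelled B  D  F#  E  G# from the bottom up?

E dominant ninth, second inversion

Reducing to letter names: B, D, F#, E, G#. These stack in thirds as E–G#–B–D–F# — an E dominant ninth chord.
With the fifth (B) in the bass, the chord is in second inversion.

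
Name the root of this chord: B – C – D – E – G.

B, C, D, E, G are the tones of a C major ninth chord (C–E–G–B–D), making C the root.

C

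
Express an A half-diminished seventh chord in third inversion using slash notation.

Third inversion of A half-diminished seventh has the seventh (G) in the bass. As a slash chord: Aø7/G.

Aø7/G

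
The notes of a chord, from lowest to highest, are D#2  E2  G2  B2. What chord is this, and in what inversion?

E minor-major seventh, third inversion

The pitch classes D#, E, G, B arrange in thirds as E–G–B–D#: an E minor-major seventh chord.
With the seventh (D#) in the bass, the chord is in third inversion (figured bass 4/2).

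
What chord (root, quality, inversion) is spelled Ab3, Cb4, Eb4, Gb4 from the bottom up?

The pitch classes Ab, Cb, Eb, Gb arrange in thirds as Ab–Cb–Eb–Gb: an Ab minor seventh chord.
With the root (Ab) in the bass, the chord is in root position (figured bass 7).

Ab minor seventh, root position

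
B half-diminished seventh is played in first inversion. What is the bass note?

In first inversion the third is lowest. For B half-diminished seventh (B–D–F–A) that is D.

D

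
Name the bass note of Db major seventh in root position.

The root of Db major seventh (Db–F–Ab–C) is Db; that is the bass in root position.

Db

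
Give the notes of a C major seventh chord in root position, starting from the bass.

C, E, G, B

Spelling C major seventh: C–E–G–B. In root position the root is bass, giving C, E, G, B from the bottom.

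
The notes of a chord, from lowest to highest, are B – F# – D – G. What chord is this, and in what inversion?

The distinct note names are B, F#, D, G. Stacked in thirds they read G–B–D–F#, which is a major seventh chord on G.
B is the third of G major seventh; third in the bass means first inversion (figured bass 6/5).

G major seventh, first inversion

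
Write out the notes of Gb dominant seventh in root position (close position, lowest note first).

Gb, Bb, Db, Fb

Gb dominant seventh is Gb–Bb–Db–Fb. Root position puts the root (Gb) in the bass, with the remaining tones above: Gb, Bb, Db, Fb.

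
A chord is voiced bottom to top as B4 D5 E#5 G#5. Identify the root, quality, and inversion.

E# diminished seventh, second inversion

Reducing to letter names: B, D, E#, G#. These stack in thirds as E#–G#–B–D — an E# diminished seventh chord.
The lowest note is B, the fifth of the chord, so this is second inversion (figured bass 4/3).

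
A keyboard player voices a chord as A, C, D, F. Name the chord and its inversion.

D minor seventh, second inversion

The pitch classes A, C, D, F arrange in thirds as D–F–A–C: a D minor seventh chord.
With the fifth (A) in the bass, the chord is in second inversion (figured bass 4/3).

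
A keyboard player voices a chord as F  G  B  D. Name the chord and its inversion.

The pitch classes F, G, B, D arrange in thirds as G–B–D–F: a G dominant seventh chord.
The lowest note is F, the seventh of the chord, so this is third inversion (figured bass 4/2).

G dominant seventh, third inversion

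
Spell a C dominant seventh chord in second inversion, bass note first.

Spelling C dominant seventh: C–E–G–Bb. In second inversion the fifth is bass, giving G, Bb, C, E from the bottom.

G, Bb, C, E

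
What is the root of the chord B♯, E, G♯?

E

The distinct letter names are B#, E, G#. Arranged as a stack of thirds they read E–G#–B#, so E is the root (an E augmented triad).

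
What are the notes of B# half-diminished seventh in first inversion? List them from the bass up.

B# half-diminished seventh is B#–D#–F#–A#. First inversion puts the third (D#) in the bass, with the remaining tones above: D#, F#, A#, B#.

D#, F#, A#, B#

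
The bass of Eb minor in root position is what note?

Eb

The root of Eb minor (Eb–Gb–Bb) is Eb; that is the bass in root position.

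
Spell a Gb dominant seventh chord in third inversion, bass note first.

Fb, Gb, Bb, Db

Spelling Gb dominant seventh: Gb–Bb–Db–Fb. In third inversion the seventh is bass, giving Fb, Gb, Bb, Db from the bottom.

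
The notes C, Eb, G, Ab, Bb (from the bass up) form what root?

C, Eb, G, Ab, Bb are the tones of an Ab major ninth chord (Ab–C–Eb–G–Bb), making Ab the root.

Ab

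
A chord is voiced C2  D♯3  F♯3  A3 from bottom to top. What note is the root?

Reordering C, D#, F#, A into stacked thirds gives D#–F#–A–C; the bottom of that stack, D#, is the root.

D#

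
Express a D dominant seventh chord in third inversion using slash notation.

Third inversion of D dominant seventh has the seventh (C) in the bass. As a slash chord: D7/C.

D7/C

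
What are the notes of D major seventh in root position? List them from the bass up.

D, F#, A, C#

The chord tones are D–F#–A–C#. With the root (D) lowest for root position: D, F#, A, C#.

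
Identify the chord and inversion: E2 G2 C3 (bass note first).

C major, first inversion

The distinct note names are E, G, C. Stacked in thirds they read C–E–G, which is a major triad on C.
With the third (E) in the bass, the chord is in first inversion (figured bass 6).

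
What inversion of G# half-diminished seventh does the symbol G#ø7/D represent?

second inversion

G#ø7/D means G# half-diminished seventh with D in the bass. D is the fifth of G# half-diminished seventh (G#–B–D–F#), so this is second inversion.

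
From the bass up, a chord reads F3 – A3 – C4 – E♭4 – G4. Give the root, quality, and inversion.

Reducing to letter names: F, A, C, Eb, G. These stack in thirds as F–A–C–Eb–G — an F dominant ninth chord.
With the root (F) in the bass, the chord is in root position.

F dominant ninth, root position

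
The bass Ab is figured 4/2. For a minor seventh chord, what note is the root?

Bb

The figures 4/2 mean the seventh of the chord is in the bass. If Ab is the seventh of a minor seventh chord, the root is Bb (chord tones Bb–Db–F–Ab).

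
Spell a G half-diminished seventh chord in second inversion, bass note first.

Db, F, G, Bb

Spelling G half-diminished seventh: G–Bb–Db–F. In second inversion the fifth is bass, giving Db, F, G, Bb from the bottom.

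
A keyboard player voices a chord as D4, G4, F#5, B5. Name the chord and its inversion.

G major seventh, second inversion

Reducing to letter names: D, G, F#, B. These stack in thirds as G–B–D–F# — a G major seventh chord.
D is the fifth of G major seventh; fifth in the bass means second inversion (figured bass 4/3).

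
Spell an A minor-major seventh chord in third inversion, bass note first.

G#, A, C, E

The chord tones are A–C–E–G#. With the seventh (G#) lowest for third inversion: G#, A, C, E.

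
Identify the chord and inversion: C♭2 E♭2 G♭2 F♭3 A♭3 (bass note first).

Reducing to letter names: Cb, Eb, Gb, Fb, Ab. These stack in thirds as Fb–Ab–Cb–Eb–Gb — an Fb major ninth chord.
Cb is the fifth of Fb major ninth; fifth in the bass means second inversion.

Fb major ninth, second inversion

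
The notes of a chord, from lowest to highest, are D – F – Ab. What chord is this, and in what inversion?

The distinct note names are D, F, Ab. Stacked in thirds they read D–F–Ab, which is a diminished triad on D.
The lowest note is D, the root of the chord, so this is root position (figured bass 5/3).

D diminished, root position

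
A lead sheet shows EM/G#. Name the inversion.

EM/G# means E major with G# in the bass. G# is the third of E major (E–G#–B), so this is first inversion.

first inversion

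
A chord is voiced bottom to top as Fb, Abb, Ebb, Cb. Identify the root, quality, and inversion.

Reducing to letter names: Fb, Abb, Ebb, Cb. These stack in thirds as Fb–Abb–Cb–Ebb — an Fb minor seventh chord.
Fb is the root of Fb minor seventh; root in the bass means root position (figured bass 7).

Fb minor seventh, root position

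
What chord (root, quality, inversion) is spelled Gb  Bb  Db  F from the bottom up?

Gb major seventh, root position

Reducing to letter names: Gb, Bb, Db, F. These stack in thirds as Gb–Bb–Db–F — a Gb major seventh chord.
The lowest note is Gb, the root of the chord, so this is root position (figured bass 7).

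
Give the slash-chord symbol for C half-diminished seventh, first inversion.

First inversion of C half-diminished seventh has the third (Eb) in the bass. As a slash chord: Cø7/Eb.

Cø7/Eb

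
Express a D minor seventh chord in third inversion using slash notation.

Dm7/C

Third inversion of D minor seventh has the seventh (C) in the bass. As a slash chord: Dm7/C.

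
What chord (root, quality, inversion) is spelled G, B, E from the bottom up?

E minor, first inversion

Reducing to letter names: G, B, E. These stack in thirds as E–G–B — an E minor triad.
With the third (G) in the bass, the chord is in first inversion (figured bass 6).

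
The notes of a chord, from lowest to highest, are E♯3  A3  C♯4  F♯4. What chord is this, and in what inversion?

Reducing to letter names: E#, A, C#, F#. These stack in thirds as F#–A–C#–E# — an F# minor-major seventh chord.
The lowest note is E#, the seventh of the chord, so this is third inversion (figured bass 4/2).

F# minor-major seventh, third inversion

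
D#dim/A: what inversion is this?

D#dim/A means D# diminished with A in the bass. A is the fifth of D# diminished (D#–F#–A), so this is second inversion.

second inversion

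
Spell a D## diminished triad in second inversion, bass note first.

A#, D##, F##

D## diminished is D##–F##–A#. Second inversion puts the fifth (A#) in the bass, with the remaining tones above: A#, D##, F##.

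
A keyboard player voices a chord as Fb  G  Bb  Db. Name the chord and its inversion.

The pitch classes Fb, G, Bb, Db arrange in thirds as G–Bb–Db–Fb: a G diminished seventh chord.
The lowest note is Fb, the seventh of the chord, so this is third inversion (figured bass 4/2).

G diminished seventh, third inversion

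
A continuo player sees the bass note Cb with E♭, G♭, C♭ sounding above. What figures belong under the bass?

5/3

The notes Cb, Eb, Gb stack in thirds as Cb–Eb–Gb — a Cb major triad. The bass Cb is the root, so this is root position: figured 5/3.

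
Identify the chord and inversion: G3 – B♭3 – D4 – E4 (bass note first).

Reducing to letter names: G, Bb, D, E. These stack in thirds as E–G–Bb–D — an E half-diminished seventh chord.
With the third (G) in the bass, the chord is in first inversion (figured bass 6/5).

E half-diminished seventh, first inversion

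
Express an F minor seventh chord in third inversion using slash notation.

Third inversion of F minor seventh has the seventh (Eb) in the bass. As a slash chord: Fm7/Eb.

Fm7/Eb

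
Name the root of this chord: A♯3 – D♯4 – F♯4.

D#

A#, D#, F# are the tones of a D# minor triad (D#–F#–A#), making D# the root.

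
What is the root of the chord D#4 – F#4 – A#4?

The distinct letter names are D#, F#, A#. Arranged as a stack of thirds they read D#–F#–A#, so D# is the root (a D# minor triad).

D#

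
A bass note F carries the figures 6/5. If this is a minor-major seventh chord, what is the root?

The figures 6/5 mean the third of the chord is in the bass. If F is the third of a minor-major seventh chord, the root is D (chord tones D–F–A–C#).

D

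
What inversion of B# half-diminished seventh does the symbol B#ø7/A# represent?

third inversion

B#ø7/A# means B# half-diminished seventh with A# in the bass. A# is the seventh of B# half-diminished seventh (B#–D#–F#–A#), so this is third inversion.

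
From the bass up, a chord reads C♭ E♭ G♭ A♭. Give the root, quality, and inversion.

Ab minor seventh, first inversion

Reducing to letter names: Cb, Eb, Gb, Ab. These stack in thirds as Ab–Cb–Eb–Gb — an Ab minor seventh chord.
The lowest note is Cb, the third of the chord, so this is first inversion (figured bass 6/5).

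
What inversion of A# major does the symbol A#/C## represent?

first inversion

A#/C## means A# major with C## in the bass. C## is the third of A# major (A#–C##–E#), so this is first inversion.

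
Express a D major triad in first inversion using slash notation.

First inversion of D major has the third (F#) in the bass. As a slash chord: D/F#.

D/F#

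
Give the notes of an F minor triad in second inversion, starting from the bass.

C, F, Ab

Spelling F minor: F–Ab–C. In second inversion the fifth is bass, giving C, F, Ab from the bottom.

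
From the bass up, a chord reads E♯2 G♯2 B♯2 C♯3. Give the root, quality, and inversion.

The pitch classes E#, G#, B#, C# arrange in thirds as C#–E#–G#–B#: a C# major seventh chord.
With the third (E#) in the bass, the chord is in first inversion (figured bass 6/5).

C# major seventh, first inversion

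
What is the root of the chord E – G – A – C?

A

Reordering E, G, A, C into stacked thirds gives A–C–E–G; the bottom of that stack, A, is the root.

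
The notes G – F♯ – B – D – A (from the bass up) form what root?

Reordering G, F#, B, D, A into stacked thirds gives G–B–D–F#–A; the bottom of that stack, G, is the root.

G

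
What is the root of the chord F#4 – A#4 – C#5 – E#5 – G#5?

Reordering F#, A#, C#, E#, G# into stacked thirds gives F#–A#–C#–E#–G#; the bottom of that stack, F#, is the root.

F#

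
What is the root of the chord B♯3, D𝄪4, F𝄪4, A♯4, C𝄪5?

B#, D##, F##, A#, C## are the tones of a B# dominant ninth chord (B#–D##–F##–A#–C##), making B# the root.

B#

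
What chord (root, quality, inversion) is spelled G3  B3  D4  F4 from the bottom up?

The distinct note names are G, B, D, F. Stacked in thirds they read G–B–D–F, which is a dominant seventh chord on G.
With the root (G) in the bass, the chord is in root position (figured bass 7).

G dominant seventh, root position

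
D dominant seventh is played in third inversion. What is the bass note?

C

In third inversion the seventh is lowest. For D dominant seventh (D–F#–A–C) that is C.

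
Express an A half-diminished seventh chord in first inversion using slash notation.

Aø7/C

First inversion of A half-diminished seventh has the third (C) in the bass. As a slash chord: Aø7/C.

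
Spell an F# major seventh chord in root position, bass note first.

F#, A#, C#, E#

F# major seventh is F#–A#–C#–E#. Root position puts the root (F#) in the bass, with the remaining tones above: F#, A#, C#, E#.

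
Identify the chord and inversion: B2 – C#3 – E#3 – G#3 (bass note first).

The pitch classes B, C#, E#, G# arrange in thirds as C#–E#–G#–B: a C# dominant seventh chord.
The lowest note is B, the seventh of the chord, so this is third inversion (figured bass 4/2).

C# dominant seventh, third inversion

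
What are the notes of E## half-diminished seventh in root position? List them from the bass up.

The chord tones are E##–G##–B#–D##. With the root (E##) lowest for root position: E##, G##, B#, D##.

E##, G##, B#, D##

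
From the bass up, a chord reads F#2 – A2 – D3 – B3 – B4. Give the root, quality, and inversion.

B minor seventh, second inversion

Reducing to letter names: F#, A, D, B. These stack in thirds as B–D–F#–A — a B minor seventh chord.
The lowest note is F#, the fifth of the chord, so this is second inversion (figured bass 4/3).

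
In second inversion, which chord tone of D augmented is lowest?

A#

In second inversion the fifth is lowest. For D augmented (D–F#–A#) that is A#.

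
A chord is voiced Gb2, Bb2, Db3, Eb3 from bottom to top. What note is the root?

Reordering Gb, Bb, Db, Eb into stacked thirds gives Eb–Gb–Bb–Db; the bottom of that stack, Eb, is the root.

Eb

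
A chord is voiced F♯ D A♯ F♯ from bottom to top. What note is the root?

D

F#, D, A# are the tones of a D augmented triad (D–F#–A#), making D the root.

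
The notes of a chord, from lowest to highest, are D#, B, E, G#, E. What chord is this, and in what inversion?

E major seventh, third inversion

Reducing to letter names: D#, B, E, G#. These stack in thirds as E–G#–B–D# — an E major seventh chord.
With the seventh (D#) in the bass, the chord is in third inversion (figured bass 4/2).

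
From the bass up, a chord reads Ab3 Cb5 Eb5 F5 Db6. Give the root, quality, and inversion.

The distinct note names are Ab, Cb, Eb, F, Db. Stacked in thirds they read Db–F–Ab–Cb–Eb, which is a dominant ninth chord on Db.
The lowest note is Ab, the fifth of the chord, so this is second inversion.

Db dominant ninth, second inversion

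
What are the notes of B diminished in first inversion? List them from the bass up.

D, F, B

B diminished is B–D–F. First inversion puts the third (D) in the bass, with the remaining tones above: D, F, B.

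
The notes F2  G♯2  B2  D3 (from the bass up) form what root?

G#

Reordering F, G#, B, D into stacked thirds gives G#–B–D–F; the bottom of that stack, G#, is the root.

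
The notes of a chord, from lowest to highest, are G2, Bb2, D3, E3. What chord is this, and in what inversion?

Reducing to letter names: G, Bb, D, E. These stack in thirds as E–G–Bb–D — an E half-diminished seventh chord.
The lowest note is G, the third of the chord, so this is first inversion (figured bass 6/5).

E half-diminished seventh, first inversion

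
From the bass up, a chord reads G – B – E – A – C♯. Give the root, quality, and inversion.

A dominant ninth, third inversion

The pitch classes G, B, E, A, C# arrange in thirds as A–C#–E–G–B: an A dominant ninth chord.
The lowest note is G, the seventh of the chord, so this is third inversion.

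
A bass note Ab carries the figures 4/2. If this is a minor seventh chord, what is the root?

The figures 4/2 mean the seventh of the chord is in the bass. If Ab is the seventh of a minor seventh chord, the root is Bb (chord tones Bb–Db–F–Ab).

Bb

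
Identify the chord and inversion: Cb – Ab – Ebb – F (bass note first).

F diminished seventh, second inversion

Reducing to letter names: Cb, Ab, Ebb, F. These stack in thirds as F–Ab–Cb–Ebb — an F diminished seventh chord.
Cb is the fifth of F diminished seventh; fifth in the bass means second inversion (figured bass 4/3).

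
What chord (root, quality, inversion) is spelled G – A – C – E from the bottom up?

A minor seventh, third inversion

The distinct note names are G, A, C, E. Stacked in thirds they read A–C–E–G, which is a minor seventh chord on A.
The lowest note is G, the seventh of the chord, so this is third inversion (figured bass 4/2).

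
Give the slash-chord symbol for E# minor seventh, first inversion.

First inversion of E# minor seventh has the third (G#) in the bass. As a slash chord: E#m7/G#.

E#m7/G#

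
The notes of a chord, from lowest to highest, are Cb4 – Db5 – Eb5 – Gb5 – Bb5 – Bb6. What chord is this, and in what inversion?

The pitch classes Cb, Db, Eb, Gb, Bb arrange in thirds as Cb–Eb–Gb–Bb–Db: a Cb major ninth chord.
The lowest note is Cb, the root of the chord, so this is root position.

Cb major ninth, root position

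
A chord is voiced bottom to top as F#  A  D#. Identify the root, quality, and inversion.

The distinct note names are F#, A, D#. Stacked in thirds they read D#–F#–A, which is a diminished triad on D#.
The lowest note is F#, the third of the chord, so this is first inversion (figured bass 6).

D# diminished, first inversion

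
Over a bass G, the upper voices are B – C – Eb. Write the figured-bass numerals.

4/3

The notes G, B, C, Eb stack in thirds as C–Eb–G–B — a C minor-major seventh chord. The bass G is the fifth, so this is second inversion: figured 4/3.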